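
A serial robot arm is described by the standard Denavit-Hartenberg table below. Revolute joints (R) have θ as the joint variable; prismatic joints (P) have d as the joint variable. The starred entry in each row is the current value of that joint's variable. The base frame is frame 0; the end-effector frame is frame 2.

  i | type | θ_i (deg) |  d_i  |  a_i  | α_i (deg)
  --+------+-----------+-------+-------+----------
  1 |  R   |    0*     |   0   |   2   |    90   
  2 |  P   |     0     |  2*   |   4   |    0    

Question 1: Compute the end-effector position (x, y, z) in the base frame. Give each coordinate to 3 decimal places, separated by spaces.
after link 1: o_1 = (2.0000, 0.0000, 0.0000)
after link 2: o_2 = (6.0000, -2.0000, 0.0000)

6.000 -2.000 0.000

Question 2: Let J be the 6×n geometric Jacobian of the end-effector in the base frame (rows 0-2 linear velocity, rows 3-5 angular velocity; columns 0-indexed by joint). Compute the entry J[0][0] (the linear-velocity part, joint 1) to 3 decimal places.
axis z_0 = ẑ; lever o_n−o_0 = (6.0000,-2.0000,0.0000)
cross product → J_v[:, 0] = (2.0000,6.0000,-0.0000)
J_ω[:, 0] = z_0
entry J[0][0] = 2.0000

2.000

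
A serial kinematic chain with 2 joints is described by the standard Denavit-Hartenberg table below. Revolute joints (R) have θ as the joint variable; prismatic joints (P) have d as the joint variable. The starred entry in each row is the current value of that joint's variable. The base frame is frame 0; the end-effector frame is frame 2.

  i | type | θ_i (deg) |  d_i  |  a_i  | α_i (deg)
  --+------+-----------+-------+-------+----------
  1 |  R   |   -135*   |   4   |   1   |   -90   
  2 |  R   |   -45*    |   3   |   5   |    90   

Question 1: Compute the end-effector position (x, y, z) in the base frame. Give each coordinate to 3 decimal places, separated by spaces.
-1.086 -5.328 7.536

after link 1: o_1 = (-0.7071, -0.7071, 4.0000)
after link 2: o_2 = (-1.0858, -5.3284, 7.5355)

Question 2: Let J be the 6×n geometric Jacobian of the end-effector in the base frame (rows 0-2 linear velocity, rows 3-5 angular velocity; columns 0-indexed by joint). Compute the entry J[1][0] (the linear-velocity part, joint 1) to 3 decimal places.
-1.086

axis z_0 = ẑ; lever o_n−o_0 = (-1.0858,-5.3284,7.5355)
cross product → J_v[:, 0] = (5.3284,-1.0858,0.0000)
J_ω[:, 0] = z_0
entry J[1][0] = -1.0858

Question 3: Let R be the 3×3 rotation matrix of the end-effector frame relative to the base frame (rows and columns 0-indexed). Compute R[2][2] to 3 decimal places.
0.707

End-effector z-axis (col 2 of R) = (0.5000,0.5000,0.7071)
R[2][2] = 0.7071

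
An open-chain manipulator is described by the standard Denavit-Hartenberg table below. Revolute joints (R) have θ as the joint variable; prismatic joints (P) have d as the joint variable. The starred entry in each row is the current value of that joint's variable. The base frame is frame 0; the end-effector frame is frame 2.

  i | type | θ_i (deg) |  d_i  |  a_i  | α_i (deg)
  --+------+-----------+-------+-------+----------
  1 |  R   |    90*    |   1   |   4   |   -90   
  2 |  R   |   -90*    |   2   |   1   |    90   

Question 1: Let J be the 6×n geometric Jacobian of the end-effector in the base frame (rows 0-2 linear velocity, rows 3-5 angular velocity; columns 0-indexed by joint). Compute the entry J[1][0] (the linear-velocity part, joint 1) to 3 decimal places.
axis z_0 = ẑ; lever o_n−o_0 = (-2.0000,4.0000,2.0000)
cross product → J_v[:, 0] = (-4.0000,-2.0000,0.0000)
J_ω[:, 0] = z_0
entry J[1][0] = -2.0000

-2.000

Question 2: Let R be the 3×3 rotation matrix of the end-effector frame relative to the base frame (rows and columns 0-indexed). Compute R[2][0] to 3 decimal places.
End-effector x-axis (col 0 of R) = (0.0000,0.0000,1.0000)
R[2][0] = 1.0000

1.000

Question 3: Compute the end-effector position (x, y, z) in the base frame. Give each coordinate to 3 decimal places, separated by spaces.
-2.000 4.000 2.000

after link 1: o_1 = (0.0000, 4.0000, 1.0000)
after link 2: o_2 = (-2.0000, 4.0000, 2.0000)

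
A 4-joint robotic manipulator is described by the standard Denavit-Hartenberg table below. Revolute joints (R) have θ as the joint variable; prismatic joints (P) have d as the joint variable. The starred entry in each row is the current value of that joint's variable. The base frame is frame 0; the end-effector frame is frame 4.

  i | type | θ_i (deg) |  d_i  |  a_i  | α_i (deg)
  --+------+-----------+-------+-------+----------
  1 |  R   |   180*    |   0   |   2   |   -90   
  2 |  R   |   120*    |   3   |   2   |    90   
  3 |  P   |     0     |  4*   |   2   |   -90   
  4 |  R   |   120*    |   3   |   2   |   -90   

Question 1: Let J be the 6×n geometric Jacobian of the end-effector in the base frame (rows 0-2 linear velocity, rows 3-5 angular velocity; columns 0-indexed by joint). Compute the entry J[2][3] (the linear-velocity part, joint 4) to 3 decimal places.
axis z_3 = (-0.0000,-1.0000,0.0000); lever o_n−o_3 = (1.0000,-3.0000,1.7321)
cross product → J_v[:, 3] = (-1.7321,0.0000,1.0000)
J_ω[:, 3] = z_3
entry J[2][3] = 1.0000

1.000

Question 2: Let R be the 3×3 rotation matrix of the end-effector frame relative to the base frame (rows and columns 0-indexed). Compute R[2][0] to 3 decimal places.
0.866

End-effector x-axis (col 0 of R) = (0.5000,-0.0000,0.8660)
R[2][0] = 0.8660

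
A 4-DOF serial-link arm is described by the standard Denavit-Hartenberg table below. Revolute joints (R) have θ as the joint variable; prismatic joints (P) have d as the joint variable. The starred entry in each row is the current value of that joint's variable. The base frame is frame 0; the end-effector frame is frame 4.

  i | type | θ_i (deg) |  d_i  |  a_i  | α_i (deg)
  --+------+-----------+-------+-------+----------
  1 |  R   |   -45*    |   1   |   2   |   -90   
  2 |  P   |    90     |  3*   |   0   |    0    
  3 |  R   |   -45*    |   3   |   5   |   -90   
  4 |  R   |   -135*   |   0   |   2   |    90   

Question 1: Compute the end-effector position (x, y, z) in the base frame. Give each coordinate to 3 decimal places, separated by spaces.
8.450 2.036 -1.536

after link 1: o_1 = (1.4142, -1.4142, 1.0000)
after link 2: o_2 = (3.5355, 0.7071, 1.0000)
after link 3: o_3 = (8.1569, 0.3284, -2.5355)
after link 4: o_4 = (8.4497, 2.0355, -1.5355)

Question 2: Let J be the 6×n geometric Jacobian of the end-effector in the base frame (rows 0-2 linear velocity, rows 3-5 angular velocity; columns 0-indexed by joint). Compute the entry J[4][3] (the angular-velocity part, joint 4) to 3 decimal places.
0.500

axis z_3 = (-0.5000,0.5000,-0.7071); lever o_n−o_3 = (0.2929,1.7071,1.0000)
cross product → J_v[:, 3] = (1.7071,0.2929,-1.0000)
J_ω[:, 3] = z_3
entry J[4][3] = 0.5000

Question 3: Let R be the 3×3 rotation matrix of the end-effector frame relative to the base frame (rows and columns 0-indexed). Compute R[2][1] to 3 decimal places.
-0.707

End-effector y-axis (col 1 of R) = (-0.5000,0.5000,-0.7071)
R[2][1] = -0.7071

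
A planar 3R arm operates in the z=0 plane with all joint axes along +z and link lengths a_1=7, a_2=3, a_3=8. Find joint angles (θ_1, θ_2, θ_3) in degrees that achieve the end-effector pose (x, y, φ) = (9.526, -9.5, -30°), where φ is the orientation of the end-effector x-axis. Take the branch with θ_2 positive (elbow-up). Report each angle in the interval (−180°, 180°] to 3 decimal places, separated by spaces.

-90.002 120.002 -60.000

wrist centre = target − a_3·(cos φ, sin φ) = (2.5978, -5.5000)
cos θ_2 = (36.9985−7²−3²)/(2·7·3) = -0.5000; θ_2 = 120.0023° (elbow-up)
β = atan2(-5.5000,2.5978) = -64.7174°; ψ = atan2(2.5980,5.4999) = 25.2849°
θ_1 = β − ψ = -90.0023°
θ_3 = φ − θ_1 − θ_2 = -60.0000° (wrapped to (-180°,180°])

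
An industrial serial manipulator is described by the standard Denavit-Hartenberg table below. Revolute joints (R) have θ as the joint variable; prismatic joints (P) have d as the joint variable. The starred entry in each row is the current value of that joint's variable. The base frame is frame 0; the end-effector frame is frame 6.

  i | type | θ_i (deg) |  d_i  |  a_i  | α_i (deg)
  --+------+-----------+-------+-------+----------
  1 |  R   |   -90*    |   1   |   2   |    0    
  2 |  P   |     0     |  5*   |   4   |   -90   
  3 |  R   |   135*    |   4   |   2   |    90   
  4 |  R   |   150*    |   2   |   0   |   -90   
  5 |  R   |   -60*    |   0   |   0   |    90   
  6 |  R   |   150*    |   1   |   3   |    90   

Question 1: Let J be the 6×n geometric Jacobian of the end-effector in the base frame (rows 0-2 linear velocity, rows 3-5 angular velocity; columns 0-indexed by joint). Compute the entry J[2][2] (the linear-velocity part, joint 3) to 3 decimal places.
2.033

axis z_2 = (1.0000,0.0000,0.0000); lever o_n−o_2 = (1.6184,2.0329,-2.3865)
cross product → J_v[:, 2] = (-0.0000,2.3865,2.0329)
J_ω[:, 2] = z_2
entry J[2][2] = 2.0329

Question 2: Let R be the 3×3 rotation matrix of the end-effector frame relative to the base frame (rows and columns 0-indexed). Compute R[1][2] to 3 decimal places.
End-effector z-axis (col 2 of R) = (-0.6250,-0.7655,0.1531)
R[1][2] = -0.7655

-0.765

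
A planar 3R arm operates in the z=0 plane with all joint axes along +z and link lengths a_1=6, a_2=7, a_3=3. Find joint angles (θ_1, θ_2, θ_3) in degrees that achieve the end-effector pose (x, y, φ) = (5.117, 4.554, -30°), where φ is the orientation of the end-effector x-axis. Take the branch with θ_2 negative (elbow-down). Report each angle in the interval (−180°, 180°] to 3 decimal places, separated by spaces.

135.000 -120.003 -44.997

wrist centre = target − a_3·(cos φ, sin φ) = (2.5189, 6.0540)
cos θ_2 = (42.9959−6²−7²)/(2·6·7) = -0.5000; θ_2 = -120.0032° (elbow-down)
β = atan2(6.0540,2.5189) = 67.4090°; ψ = atan2(-6.0620,2.4997) = -67.5912°
θ_1 = β − ψ = 135.0002°
θ_3 = φ − θ_1 − θ_2 = -44.9969° (wrapped to (-180°,180°])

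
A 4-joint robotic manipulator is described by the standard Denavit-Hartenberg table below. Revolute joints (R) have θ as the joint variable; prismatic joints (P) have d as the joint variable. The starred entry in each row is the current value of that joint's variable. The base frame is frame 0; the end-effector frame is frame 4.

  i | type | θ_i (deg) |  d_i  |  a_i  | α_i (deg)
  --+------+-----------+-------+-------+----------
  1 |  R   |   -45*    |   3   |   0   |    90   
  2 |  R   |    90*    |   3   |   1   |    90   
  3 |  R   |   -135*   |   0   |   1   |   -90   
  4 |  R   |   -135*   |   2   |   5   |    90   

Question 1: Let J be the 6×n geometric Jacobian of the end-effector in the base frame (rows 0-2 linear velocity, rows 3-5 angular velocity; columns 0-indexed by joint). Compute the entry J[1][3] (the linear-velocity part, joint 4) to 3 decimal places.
axis z_3 = (0.5000,0.5000,0.7071); lever o_n−o_3 = (1.7322,-3.2678,3.9142)
cross product → J_v[:, 3] = (4.2678,-0.7322,-2.5000)
J_ω[:, 3] = z_3
entry J[1][3] = -0.7322

-0.732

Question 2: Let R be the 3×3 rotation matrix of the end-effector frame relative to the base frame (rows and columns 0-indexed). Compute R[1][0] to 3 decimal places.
End-effector x-axis (col 0 of R) = (0.1464,-0.8536,0.5000)
R[1][0] = -0.8536

-0.854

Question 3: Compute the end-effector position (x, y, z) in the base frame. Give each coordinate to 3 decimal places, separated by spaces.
after link 1: o_1 = (0.0000, 0.0000, 3.0000)
after link 2: o_2 = (-2.1213, -2.1213, 4.0000)
after link 3: o_3 = (-1.6213, -1.6213, 3.2929)
after link 4: o_4 = (0.1109, -4.8891, 7.2071)

0.111 -4.889 7.207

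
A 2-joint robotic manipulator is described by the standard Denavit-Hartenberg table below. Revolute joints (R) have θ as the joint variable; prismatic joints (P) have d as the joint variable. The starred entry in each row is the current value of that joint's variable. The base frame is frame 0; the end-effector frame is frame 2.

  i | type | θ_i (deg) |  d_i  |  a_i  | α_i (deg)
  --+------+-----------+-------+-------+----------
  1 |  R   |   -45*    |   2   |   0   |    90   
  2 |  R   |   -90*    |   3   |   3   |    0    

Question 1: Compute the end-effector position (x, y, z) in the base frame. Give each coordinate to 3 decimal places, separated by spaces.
-2.121 -2.121 -1.000

after link 1: o_1 = (0.0000, 0.0000, 2.0000)
after link 2: o_2 = (-2.1213, -2.1213, -1.0000)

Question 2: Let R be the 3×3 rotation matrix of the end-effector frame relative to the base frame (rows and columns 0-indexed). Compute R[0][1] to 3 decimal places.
0.707

End-effector y-axis (col 1 of R) = (0.7071,-0.7071,0.0000)
R[0][1] = 0.7071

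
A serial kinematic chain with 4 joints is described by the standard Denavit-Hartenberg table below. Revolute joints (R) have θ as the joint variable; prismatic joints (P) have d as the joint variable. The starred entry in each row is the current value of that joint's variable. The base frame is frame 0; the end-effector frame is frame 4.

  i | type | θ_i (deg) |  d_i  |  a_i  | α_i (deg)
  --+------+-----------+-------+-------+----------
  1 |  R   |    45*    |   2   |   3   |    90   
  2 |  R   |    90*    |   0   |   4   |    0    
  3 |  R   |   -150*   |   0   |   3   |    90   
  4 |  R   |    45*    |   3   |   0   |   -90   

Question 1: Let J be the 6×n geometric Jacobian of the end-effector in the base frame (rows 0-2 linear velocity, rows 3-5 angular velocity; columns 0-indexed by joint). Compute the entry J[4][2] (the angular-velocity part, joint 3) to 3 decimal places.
-0.707

axis z_2 = (0.7071,-0.7071,0.0000); lever o_n−o_2 = (-0.7765,-0.7765,-4.0981)
cross product → J_v[:, 2] = (2.8978,2.8978,-1.0981)
J_ω[:, 2] = z_2
entry J[4][2] = -0.7071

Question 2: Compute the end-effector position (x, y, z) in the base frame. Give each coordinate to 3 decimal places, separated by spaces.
1.345 1.345 1.902

after link 1: o_1 = (2.1213, 2.1213, 2.0000)
after link 2: o_2 = (2.1213, 2.1213, 6.0000)
after link 3: o_3 = (3.1820, 3.1820, 3.4019)
after link 4: o_4 = (1.3449, 1.3449, 1.9019)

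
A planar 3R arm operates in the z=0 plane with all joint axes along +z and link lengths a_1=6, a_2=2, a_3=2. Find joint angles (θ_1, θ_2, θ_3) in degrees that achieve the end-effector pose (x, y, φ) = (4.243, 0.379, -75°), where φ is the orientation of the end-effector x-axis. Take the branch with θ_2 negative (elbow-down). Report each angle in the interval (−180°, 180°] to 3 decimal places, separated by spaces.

45.003 -149.986 29.983

wrist centre = target − a_3·(cos φ, sin φ) = (3.7254, 2.3109)
cos θ_2 = (19.2184−6²−2²)/(2·6·2) = -0.8659; θ_2 = -149.9858° (elbow-down)
β = atan2(2.3109,3.7254) = 31.8114°; ψ = atan2(-1.0004,4.2682) = -13.1915°
θ_1 = β − ψ = 45.0029°
θ_3 = φ − θ_1 − θ_2 = 29.9829° (wrapped to (-180°,180°])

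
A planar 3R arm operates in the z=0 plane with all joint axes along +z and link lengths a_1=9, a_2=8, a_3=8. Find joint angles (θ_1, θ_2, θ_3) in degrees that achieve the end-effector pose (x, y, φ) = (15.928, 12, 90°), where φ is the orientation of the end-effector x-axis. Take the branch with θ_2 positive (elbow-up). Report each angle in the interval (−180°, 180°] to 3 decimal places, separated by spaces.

-0.002 30.005 59.997

wrist centre = target − a_3·(cos φ, sin φ) = (15.9280, 4.0000)
cos θ_2 = (269.7012−9²−8²)/(2·9·8) = 0.8660; θ_2 = 30.0052° (elbow-up)
β = atan2(4.0000,15.9280) = 14.0972°; ψ = atan2(4.0006,15.9278) = 14.0994°
θ_1 = β − ψ = -0.0022°
θ_3 = φ − θ_1 − θ_2 = 59.9971° (wrapped to (-180°,180°])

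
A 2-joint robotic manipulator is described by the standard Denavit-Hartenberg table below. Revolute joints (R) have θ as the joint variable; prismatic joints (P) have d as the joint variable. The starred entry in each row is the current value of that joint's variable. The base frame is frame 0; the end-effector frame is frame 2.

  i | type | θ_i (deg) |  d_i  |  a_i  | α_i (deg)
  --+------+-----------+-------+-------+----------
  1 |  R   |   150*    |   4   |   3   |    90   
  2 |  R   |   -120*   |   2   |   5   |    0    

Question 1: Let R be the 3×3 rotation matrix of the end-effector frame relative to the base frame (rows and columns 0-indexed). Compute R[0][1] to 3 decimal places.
-0.750

End-effector y-axis (col 1 of R) = (-0.7500,0.4330,-0.5000)
R[0][1] = -0.7500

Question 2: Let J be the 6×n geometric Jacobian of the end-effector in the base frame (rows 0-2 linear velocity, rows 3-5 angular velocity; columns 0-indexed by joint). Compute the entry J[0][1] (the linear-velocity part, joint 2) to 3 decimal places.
-3.750

axis z_1 = (0.5000,0.8660,0.0000); lever o_n−o_1 = (3.1651,0.4821,-4.3301)
cross product → J_v[:, 1] = (-3.7500,2.1651,-2.5000)
J_ω[:, 1] = z_1
entry J[0][1] = -3.7500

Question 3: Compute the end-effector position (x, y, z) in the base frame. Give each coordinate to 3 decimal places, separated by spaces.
0.567 1.982 -0.330

after link 1: o_1 = (-2.5981, 1.5000, 4.0000)
after link 2: o_2 = (0.5670, 1.9821, -0.3301)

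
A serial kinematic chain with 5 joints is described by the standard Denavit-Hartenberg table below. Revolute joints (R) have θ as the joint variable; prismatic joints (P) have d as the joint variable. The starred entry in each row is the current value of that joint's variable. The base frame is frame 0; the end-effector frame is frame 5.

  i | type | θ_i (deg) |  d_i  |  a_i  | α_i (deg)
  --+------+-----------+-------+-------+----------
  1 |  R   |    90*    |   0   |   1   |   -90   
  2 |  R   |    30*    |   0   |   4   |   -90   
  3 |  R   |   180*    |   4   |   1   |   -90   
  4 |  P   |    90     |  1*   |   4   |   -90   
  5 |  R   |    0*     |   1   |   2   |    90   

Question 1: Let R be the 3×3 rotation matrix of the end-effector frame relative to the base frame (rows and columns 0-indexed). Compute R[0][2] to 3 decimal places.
-1.000

End-effector z-axis (col 2 of R) = (-1.0000,-0.0000,0.0000)
R[0][2] = -1.0000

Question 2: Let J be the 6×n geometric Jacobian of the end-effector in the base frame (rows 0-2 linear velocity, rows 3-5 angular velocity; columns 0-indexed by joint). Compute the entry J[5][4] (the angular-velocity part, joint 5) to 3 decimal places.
-0.500

axis z_4 = (-0.0000,0.8660,-0.5000); lever o_n−o_4 = (0.0000,1.8660,1.2321)
cross product → J_v[:, 4] = (2.0000,0.0000,-0.0000)
J_ω[:, 4] = z_4
entry J[5][4] = -0.5000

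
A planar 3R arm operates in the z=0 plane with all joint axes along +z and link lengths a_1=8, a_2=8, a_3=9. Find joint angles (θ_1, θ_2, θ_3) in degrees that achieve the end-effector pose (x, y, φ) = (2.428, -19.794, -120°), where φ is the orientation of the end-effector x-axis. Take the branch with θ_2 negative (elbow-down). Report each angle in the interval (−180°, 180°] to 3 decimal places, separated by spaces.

-29.998 -60.004 -29.998

wrist centre = target − a_3·(cos φ, sin φ) = (6.9280, -11.9998)
cos θ_2 = (191.9917−8²−8²)/(2·8·8) = 0.4999; θ_2 = -60.0043° (elbow-down)
β = atan2(-11.9998,6.9280) = -60.0003°; ψ = atan2(-6.9285,11.9995) = -30.0021°
θ_1 = β − ψ = -29.9981°
θ_3 = φ − θ_1 − θ_2 = -29.9976° (wrapped to (-180°,180°])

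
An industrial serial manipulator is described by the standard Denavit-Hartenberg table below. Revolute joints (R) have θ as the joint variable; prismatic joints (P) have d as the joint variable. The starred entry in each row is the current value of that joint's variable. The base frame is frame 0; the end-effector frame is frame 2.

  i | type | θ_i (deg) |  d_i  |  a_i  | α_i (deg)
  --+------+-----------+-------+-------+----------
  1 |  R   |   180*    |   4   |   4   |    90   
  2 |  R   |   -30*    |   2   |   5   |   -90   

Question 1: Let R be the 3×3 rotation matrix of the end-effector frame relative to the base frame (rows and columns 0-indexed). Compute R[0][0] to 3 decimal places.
-0.866

End-effector x-axis (col 0 of R) = (-0.8660,0.0000,-0.5000)
R[0][0] = -0.8660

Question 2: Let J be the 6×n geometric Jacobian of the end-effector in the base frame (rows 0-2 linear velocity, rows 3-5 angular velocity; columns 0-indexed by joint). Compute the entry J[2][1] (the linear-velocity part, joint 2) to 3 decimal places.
4.330

axis z_1 = (0.0000,1.0000,0.0000); lever o_n−o_1 = (-4.3301,2.0000,-2.5000)
cross product → J_v[:, 1] = (-2.5000,0.0000,4.3301)
J_ω[:, 1] = z_1
entry J[2][1] = 4.3301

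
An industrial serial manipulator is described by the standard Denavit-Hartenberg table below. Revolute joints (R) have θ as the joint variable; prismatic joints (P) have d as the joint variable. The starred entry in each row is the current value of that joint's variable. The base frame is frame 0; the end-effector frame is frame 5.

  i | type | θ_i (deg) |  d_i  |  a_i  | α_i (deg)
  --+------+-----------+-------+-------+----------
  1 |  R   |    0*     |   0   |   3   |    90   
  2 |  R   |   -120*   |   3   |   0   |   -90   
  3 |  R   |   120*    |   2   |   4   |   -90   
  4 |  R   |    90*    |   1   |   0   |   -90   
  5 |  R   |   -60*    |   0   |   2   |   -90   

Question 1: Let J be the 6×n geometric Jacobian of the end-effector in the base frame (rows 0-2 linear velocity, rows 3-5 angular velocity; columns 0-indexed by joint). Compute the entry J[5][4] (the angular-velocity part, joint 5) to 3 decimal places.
axis z_4 = (-0.2500,-0.8660,-0.4330); lever o_n−o_4 = (-0.1160,-0.8660,1.7990)
cross product → J_v[:, 4] = (-1.9330,0.5000,0.1160)
J_ω[:, 4] = z_4
entry J[5][4] = -0.4330

-0.433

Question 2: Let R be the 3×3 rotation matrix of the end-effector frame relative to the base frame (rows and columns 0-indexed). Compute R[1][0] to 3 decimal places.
End-effector x-axis (col 0 of R) = (-0.0580,-0.4330,0.8995)
R[1][0] = -0.4330

-0.433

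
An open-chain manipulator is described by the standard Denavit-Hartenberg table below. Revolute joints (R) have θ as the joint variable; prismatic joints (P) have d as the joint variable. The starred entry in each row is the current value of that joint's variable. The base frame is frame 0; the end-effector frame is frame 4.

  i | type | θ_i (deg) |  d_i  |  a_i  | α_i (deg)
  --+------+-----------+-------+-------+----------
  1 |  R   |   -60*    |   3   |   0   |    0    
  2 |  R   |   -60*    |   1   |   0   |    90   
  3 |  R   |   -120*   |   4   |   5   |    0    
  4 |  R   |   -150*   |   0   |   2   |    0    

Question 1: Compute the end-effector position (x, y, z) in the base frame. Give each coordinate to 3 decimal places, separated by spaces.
-2.214 4.165 1.670

after link 1: o_1 = (0.0000, 0.0000, 3.0000)
after link 2: o_2 = (0.0000, 0.0000, 4.0000)
after link 3: o_3 = (-2.2141, 4.1651, -0.3301)
after link 4: o_4 = (-2.2141, 4.1651, 1.6699)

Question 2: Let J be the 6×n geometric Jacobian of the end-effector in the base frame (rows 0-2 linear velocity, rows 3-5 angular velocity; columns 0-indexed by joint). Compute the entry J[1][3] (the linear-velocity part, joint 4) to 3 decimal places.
axis z_3 = (-0.8660,0.5000,0.0000); lever o_n−o_3 = (0.0000,0.0000,2.0000)
cross product → J_v[:, 3] = (1.0000,1.7321,-0.0000)
J_ω[:, 3] = z_3
entry J[1][3] = 1.7321

1.732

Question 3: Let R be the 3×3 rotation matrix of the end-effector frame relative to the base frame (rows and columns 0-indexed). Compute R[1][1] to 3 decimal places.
0.866

End-effector y-axis (col 1 of R) = (0.5000,0.8660,-0.0000)
R[1][1] = 0.8660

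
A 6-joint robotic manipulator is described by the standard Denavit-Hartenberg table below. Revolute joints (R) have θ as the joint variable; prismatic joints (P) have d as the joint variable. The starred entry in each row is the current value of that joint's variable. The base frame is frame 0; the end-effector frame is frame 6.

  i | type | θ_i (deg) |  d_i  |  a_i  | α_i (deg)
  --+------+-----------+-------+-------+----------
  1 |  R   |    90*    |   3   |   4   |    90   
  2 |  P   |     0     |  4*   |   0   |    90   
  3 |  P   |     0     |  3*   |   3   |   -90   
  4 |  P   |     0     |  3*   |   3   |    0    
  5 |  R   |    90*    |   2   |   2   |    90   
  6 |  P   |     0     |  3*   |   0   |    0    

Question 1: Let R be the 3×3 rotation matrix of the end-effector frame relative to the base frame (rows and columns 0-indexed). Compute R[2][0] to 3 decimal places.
End-effector x-axis (col 0 of R) = (-0.0000,0.0000,1.0000)
R[2][0] = 1.0000

1.000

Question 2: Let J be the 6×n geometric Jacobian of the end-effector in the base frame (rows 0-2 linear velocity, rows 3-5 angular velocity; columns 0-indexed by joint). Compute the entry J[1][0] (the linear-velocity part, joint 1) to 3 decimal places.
9.000

axis z_0 = ẑ; lever o_n−o_0 = (9.0000,13.0000,2.0000)
cross product → J_v[:, 0] = (-13.0000,9.0000,0.0000)
J_ω[:, 0] = z_0
entry J[1][0] = 9.0000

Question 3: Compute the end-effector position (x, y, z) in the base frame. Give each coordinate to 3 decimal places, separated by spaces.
after link 1: o_1 = (0.0000, 4.0000, 3.0000)
after link 2: o_2 = (4.0000, 4.0000, 3.0000)
after link 3: o_3 = (4.0000, 7.0000, 0.0000)
after link 4: o_4 = (7.0000, 10.0000, 0.0000)
after link 5: o_5 = (9.0000, 10.0000, 2.0000)
after link 6: o_6 = (9.0000, 13.0000, 2.0000)

9.000 13.000 2.000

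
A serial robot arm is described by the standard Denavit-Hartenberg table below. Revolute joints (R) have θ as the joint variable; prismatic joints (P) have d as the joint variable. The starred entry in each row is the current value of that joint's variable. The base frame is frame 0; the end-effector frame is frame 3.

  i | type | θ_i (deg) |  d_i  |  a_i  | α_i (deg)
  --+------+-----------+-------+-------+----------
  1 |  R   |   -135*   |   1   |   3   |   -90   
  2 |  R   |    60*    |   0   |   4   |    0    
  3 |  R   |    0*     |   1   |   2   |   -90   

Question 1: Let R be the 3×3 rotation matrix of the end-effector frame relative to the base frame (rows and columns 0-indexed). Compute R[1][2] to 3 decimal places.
0.612

End-effector z-axis (col 2 of R) = (0.6124,0.6124,-0.5000)
R[1][2] = 0.6124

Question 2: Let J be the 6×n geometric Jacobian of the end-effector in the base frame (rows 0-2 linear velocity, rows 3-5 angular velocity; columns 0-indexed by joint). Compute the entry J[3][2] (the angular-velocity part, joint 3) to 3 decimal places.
0.707

axis z_2 = (0.7071,-0.7071,0.0000); lever o_n−o_2 = (0.0000,-1.4142,-1.7321)
cross product → J_v[:, 2] = (1.2247,1.2247,-1.0000)
J_ω[:, 2] = z_2
entry J[3][2] = 0.7071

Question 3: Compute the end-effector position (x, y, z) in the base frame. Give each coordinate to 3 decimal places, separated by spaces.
-3.536 -4.950 -4.196

after link 1: o_1 = (-2.1213, -2.1213, 1.0000)
after link 2: o_2 = (-3.5355, -3.5355, -2.4641)
after link 3: o_3 = (-3.5355, -4.9497, -4.1962)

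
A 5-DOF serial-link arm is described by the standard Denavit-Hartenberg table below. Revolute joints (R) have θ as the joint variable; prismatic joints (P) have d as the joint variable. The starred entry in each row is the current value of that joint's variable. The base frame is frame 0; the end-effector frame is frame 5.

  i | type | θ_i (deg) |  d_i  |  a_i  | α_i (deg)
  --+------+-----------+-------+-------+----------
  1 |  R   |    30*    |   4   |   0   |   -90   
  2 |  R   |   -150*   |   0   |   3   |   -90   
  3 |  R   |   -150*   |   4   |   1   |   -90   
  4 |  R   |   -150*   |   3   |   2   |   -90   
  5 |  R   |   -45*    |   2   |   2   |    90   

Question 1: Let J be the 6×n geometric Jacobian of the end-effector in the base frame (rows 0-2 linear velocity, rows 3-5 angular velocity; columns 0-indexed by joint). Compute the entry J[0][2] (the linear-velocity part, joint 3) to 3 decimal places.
axis z_2 = (0.4330,0.2500,0.8660); lever o_n−o_2 = (-0.7277,3.4416,7.9604)
cross product → J_v[:, 2] = (-0.9905,-4.0772,1.6722)
J_ω[:, 2] = z_2
entry J[0][2] = -0.9905

-0.990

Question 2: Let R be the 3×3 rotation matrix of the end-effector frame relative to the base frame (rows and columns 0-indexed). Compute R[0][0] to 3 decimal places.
End-effector x-axis (col 0 of R) = (-0.6629,-0.0292,0.7481)
R[0][0] = -0.6629

-0.663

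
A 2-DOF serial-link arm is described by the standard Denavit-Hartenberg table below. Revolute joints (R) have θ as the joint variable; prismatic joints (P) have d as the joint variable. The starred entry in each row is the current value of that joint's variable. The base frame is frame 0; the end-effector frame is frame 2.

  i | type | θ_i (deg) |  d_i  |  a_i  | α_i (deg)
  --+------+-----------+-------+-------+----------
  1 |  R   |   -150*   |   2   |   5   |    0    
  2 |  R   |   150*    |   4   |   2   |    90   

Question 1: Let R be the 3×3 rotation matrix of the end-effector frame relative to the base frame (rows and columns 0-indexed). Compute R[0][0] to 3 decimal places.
End-effector x-axis (col 0 of R) = (1.0000,0.0000,0.0000)
R[0][0] = 1.0000

1.000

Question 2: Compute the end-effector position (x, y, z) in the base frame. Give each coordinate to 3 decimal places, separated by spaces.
after link 1: o_1 = (-4.3301, -2.5000, 2.0000)
after link 2: o_2 = (-2.3301, -2.5000, 6.0000)

-2.330 -2.500 6.000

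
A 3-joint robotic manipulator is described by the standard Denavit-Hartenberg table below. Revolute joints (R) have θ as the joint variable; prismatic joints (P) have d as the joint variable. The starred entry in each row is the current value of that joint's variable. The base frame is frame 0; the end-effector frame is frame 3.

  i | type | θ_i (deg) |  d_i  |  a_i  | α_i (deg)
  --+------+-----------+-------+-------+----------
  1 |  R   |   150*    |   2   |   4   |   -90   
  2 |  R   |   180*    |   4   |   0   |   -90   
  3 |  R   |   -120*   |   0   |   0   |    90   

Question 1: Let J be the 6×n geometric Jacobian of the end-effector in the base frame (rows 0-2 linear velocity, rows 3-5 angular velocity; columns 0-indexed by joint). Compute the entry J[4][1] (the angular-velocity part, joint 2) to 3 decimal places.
-0.866

axis z_1 = (-0.5000,-0.8660,0.0000); lever o_n−o_1 = (-2.0000,-3.4641,0.0000)
cross product → J_v[:, 1] = (-0.0000,0.0000,0.0000)
J_ω[:, 1] = z_1
entry J[4][1] = -0.8660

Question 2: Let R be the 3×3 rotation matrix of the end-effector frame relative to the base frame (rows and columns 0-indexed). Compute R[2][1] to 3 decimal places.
End-effector y-axis (col 1 of R) = (0.0000,-0.0000,1.0000)
R[2][1] = 1.0000

1.000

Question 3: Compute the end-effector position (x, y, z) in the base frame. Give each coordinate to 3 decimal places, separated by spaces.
after link 1: o_1 = (-3.4641, 2.0000, 2.0000)
after link 2: o_2 = (-5.4641, -1.4641, 2.0000)
after link 3: o_3 = (-5.4641, -1.4641, 2.0000)

-5.464 -1.464 2.000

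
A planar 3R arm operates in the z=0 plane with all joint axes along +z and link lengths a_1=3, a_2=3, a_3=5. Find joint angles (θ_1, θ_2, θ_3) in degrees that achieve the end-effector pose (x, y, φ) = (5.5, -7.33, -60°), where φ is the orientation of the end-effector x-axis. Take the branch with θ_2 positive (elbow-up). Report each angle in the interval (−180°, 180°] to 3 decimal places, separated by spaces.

-90.000 90.002 -60.002

wrist centre = target − a_3·(cos φ, sin φ) = (3.0000, -2.9999)
cos θ_2 = (17.9992−3²−3²)/(2·3·3) = -0.0000; θ_2 = 90.0024° (elbow-up)
β = atan2(-2.9999,3.0000) = -44.9988°; ψ = atan2(3.0000,2.9999) = 45.0012°
θ_1 = β − ψ = -90.0000°
θ_3 = φ − θ_1 − θ_2 = -60.0024° (wrapped to (-180°,180°])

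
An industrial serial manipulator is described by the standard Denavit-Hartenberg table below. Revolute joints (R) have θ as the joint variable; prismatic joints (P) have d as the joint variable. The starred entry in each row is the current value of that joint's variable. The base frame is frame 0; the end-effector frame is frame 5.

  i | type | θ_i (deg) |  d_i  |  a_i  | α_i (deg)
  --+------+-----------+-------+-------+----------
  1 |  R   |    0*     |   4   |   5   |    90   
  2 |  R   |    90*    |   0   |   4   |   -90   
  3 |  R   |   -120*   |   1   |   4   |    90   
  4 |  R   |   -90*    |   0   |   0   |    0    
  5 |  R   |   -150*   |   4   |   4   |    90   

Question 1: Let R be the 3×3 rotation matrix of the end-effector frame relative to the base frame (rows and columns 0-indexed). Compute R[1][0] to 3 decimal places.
End-effector x-axis (col 0 of R) = (-0.8660,0.4330,0.2500)
R[1][0] = 0.4330

0.433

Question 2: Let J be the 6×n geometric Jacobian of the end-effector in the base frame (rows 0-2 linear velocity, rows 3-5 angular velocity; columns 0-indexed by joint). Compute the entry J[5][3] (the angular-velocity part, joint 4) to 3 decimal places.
-0.866

axis z_3 = (-0.0000,0.5000,-0.8660); lever o_n−o_3 = (-3.4641,3.7321,-2.4641)
cross product → J_v[:, 3] = (2.0000,3.0000,1.7321)
J_ω[:, 3] = z_3
entry J[5][3] = -0.8660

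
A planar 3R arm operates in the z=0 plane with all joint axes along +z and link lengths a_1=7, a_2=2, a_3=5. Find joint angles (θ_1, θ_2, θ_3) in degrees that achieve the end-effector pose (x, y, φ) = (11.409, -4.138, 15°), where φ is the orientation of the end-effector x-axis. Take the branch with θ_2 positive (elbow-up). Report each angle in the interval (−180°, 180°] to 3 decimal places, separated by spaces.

-49.086 45.009 19.077

wrist centre = target − a_3·(cos φ, sin φ) = (6.5794, -5.4321)
cos θ_2 = (72.7958−7²−2²)/(2·7·2) = 0.7070; θ_2 = 45.0093° (elbow-up)
β = atan2(-5.4321,6.5794) = -39.5439°; ψ = atan2(1.4144,8.4140) = 9.5426°
θ_1 = β − ψ = -49.0865°
θ_3 = φ − θ_1 − θ_2 = 19.0772° (wrapped to (-180°,180°])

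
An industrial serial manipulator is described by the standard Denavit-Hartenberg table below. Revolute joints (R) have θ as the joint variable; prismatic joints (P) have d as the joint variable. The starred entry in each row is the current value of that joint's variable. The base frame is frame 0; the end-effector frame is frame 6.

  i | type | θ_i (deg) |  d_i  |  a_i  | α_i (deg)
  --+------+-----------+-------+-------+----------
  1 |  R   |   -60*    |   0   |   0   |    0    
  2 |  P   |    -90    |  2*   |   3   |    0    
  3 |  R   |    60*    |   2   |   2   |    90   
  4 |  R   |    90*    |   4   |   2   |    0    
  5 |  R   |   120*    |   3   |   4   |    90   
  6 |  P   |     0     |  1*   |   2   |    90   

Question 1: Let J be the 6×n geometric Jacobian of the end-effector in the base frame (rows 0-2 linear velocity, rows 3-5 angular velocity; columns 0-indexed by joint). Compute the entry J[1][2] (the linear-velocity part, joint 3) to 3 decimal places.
-7.000

axis z_2 = (0.0000,0.0000,1.0000); lever o_n−o_2 = (-7.0000,3.6962,1.8660)
cross product → J_v[:, 2] = (-3.6962,-7.0000,0.0000)
J_ω[:, 2] = z_2
entry J[1][2] = -7.0000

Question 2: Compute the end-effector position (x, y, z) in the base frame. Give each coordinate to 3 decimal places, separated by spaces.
after link 1: o_1 = (0.0000, 0.0000, 0.0000)
after link 2: o_2 = (-2.5981, -1.5000, 2.0000)
after link 3: o_3 = (-2.5981, -3.5000, 4.0000)
after link 4: o_4 = (-6.5981, -3.5000, 6.0000)
after link 5: o_5 = (-9.5981, -0.0359, 4.0000)
after link 6: o_6 = (-9.5981, 2.1962, 3.8660)

-9.598 2.196 3.866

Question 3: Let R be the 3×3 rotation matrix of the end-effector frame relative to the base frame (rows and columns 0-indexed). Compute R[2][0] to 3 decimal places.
End-effector x-axis (col 0 of R) = (-0.0000,0.8660,-0.5000)
R[2][0] = -0.5000

-0.500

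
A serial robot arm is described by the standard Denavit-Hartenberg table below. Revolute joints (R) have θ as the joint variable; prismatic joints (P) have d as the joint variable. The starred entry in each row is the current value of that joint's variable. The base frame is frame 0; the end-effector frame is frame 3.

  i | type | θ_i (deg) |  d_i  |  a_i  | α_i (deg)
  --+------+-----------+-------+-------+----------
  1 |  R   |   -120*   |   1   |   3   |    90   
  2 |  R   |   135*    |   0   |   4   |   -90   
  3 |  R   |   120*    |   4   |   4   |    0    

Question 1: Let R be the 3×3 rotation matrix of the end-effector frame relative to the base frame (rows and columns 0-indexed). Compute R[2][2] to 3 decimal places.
-0.707

End-effector z-axis (col 2 of R) = (0.3536,0.6124,-0.7071)
R[2][2] = -0.7071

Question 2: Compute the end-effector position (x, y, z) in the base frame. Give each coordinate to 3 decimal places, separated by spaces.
3.621 -0.656 -0.414

after link 1: o_1 = (-1.5000, -2.5981, 1.0000)
after link 2: o_2 = (-0.0858, -0.1486, 3.8284)
after link 3: o_3 = (3.6213, -0.6559, -0.4142)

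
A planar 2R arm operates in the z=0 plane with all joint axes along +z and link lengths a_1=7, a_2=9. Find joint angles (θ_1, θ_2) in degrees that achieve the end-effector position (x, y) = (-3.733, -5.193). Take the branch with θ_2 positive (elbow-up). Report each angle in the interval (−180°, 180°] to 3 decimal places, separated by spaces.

cos θ_2 = (40.9025−7²−9²)/(2·7·9) = -0.7071; θ_2 = 135.0013° (elbow-up)
β = atan2(-5.1930,-3.7330) = -125.7106°; ψ = atan2(6.3638,0.6359) = 84.2937°
θ_1 = β − ψ = -210.0043°

149.996 135.001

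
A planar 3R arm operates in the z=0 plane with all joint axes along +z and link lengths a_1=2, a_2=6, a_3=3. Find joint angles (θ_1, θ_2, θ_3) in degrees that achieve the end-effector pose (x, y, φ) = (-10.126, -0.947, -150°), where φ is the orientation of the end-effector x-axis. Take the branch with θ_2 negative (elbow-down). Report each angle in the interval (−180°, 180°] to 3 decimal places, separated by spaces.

wrist centre = target − a_3·(cos φ, sin φ) = (-7.5279, 0.5530)
cos θ_2 = (56.9754−2²−6²)/(2·2·6) = 0.7073; θ_2 = -44.9835° (elbow-down)
β = atan2(0.5530,-7.5279) = 175.7986°; ψ = atan2(-4.2414,6.2439) = -34.1880°
θ_1 = β − ψ = 209.9867°
θ_3 = φ − θ_1 − θ_2 = 44.9969° (wrapped to (-180°,180°])

-150.013 -44.984 44.997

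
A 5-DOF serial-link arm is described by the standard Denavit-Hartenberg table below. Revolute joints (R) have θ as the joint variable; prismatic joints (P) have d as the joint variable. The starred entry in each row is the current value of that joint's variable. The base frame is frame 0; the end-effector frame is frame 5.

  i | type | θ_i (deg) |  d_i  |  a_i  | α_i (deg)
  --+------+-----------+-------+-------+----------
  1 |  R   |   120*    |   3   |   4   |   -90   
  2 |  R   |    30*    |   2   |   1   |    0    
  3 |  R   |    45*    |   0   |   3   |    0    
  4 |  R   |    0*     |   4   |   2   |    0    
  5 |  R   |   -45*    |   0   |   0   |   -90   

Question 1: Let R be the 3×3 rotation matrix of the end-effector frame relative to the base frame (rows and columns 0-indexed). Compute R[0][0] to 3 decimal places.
End-effector x-axis (col 0 of R) = (-0.4330,0.7500,-0.5000)
R[0][0] = -0.4330

-0.433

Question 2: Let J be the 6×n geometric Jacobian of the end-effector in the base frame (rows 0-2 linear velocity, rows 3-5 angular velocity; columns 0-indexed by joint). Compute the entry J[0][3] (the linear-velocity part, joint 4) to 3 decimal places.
0.966

axis z_3 = (-0.8660,-0.5000,0.0000); lever o_n−o_3 = (-3.7229,-1.5517,-1.9319)
cross product → J_v[:, 3] = (0.9659,-1.6730,-0.5176)
J_ω[:, 3] = z_3
entry J[0][3] = 0.9659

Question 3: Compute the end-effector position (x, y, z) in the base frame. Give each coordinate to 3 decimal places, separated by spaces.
-8.276 2.335 -2.330

after link 1: o_1 = (-2.0000, 3.4641, 3.0000)
after link 2: o_2 = (-4.1651, 3.2141, 2.5000)
after link 3: o_3 = (-4.5533, 3.8865, -0.3978)
after link 4: o_4 = (-8.2762, 2.3348, -2.3296)
after link 5: o_5 = (-8.2762, 2.3348, -2.3296)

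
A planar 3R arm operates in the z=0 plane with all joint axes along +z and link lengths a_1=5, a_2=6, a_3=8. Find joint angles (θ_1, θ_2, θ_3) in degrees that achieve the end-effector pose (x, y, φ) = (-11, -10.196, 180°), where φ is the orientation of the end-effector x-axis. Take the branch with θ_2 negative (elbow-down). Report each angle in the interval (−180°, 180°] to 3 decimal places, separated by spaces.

wrist centre = target − a_3·(cos φ, sin φ) = (-3.0000, -10.1960)
cos θ_2 = (112.9584−5²−6²)/(2·5·6) = 0.8660; θ_2 = -30.0059° (elbow-down)
β = atan2(-10.1960,-3.0000) = -106.3956°; ψ = atan2(-3.0005,10.1958) = -16.3986°
θ_1 = β − ψ = -89.9970°
θ_3 = φ − θ_1 − θ_2 = -59.9971° (wrapped to (-180°,180°])

-89.997 -30.006 -59.997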